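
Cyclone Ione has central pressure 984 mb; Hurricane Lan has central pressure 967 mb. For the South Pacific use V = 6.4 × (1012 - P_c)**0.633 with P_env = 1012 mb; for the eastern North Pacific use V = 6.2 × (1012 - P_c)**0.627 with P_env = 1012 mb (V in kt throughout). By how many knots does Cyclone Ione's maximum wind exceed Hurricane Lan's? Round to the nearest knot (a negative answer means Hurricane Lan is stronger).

Cyclone Ione: ΔP = 28; V ≈ 6.4 × 28^0.633 ≈ 52.75 kt.
Hurricane Lan: ΔP = 45; V ≈ 6.2 × 45^0.627 ≈ 67.45 kt.
Difference ≈ 52.75 − 67.45 = -14.70 → -15 kt.

-15 kt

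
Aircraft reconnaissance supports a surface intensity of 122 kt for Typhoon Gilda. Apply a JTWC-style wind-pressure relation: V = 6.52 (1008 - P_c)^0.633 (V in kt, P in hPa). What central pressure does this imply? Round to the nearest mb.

906 mb

ΔP = (V / 6.52)^(1/0.633) = (122/6.52)^1.580.
122/6.52 = 18.712; 18.712^1.580 ≈ 102.25 mb.
P_c = 1008 − 102.25 = 905.75 ≈ 906 mb.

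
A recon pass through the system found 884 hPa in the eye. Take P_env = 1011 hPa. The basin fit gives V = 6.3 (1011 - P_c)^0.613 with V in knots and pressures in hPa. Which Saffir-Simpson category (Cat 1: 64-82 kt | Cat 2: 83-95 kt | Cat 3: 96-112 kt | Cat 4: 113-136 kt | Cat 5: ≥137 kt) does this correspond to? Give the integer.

4

ΔP = 1011 − 884 = 127 hPa.
V ≈ 6.3 × 127^0.613 = 6.3 × 19.48 ≈ 123 kt.
123 kt falls in the Category 4 band.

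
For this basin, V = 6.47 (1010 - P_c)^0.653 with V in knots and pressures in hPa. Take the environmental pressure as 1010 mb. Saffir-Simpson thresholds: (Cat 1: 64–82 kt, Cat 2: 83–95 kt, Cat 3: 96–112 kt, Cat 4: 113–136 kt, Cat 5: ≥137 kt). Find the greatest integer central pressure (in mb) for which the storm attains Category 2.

960 mb

Category 2 begins at V = 83 kt.
Required ΔP = (83/6.47)^(1/0.653) = 12.828^1.531 ≈ 49.78 mb.
P_c ≤ 1010 − 49.78 = 960.22, so the highest integer P_c is 960 mb.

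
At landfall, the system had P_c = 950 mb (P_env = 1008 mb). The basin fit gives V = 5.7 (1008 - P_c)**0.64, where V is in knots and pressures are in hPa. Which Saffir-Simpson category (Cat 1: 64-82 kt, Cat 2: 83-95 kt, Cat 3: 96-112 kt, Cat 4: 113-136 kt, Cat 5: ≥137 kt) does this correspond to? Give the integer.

1

ΔP = 1008 − 950 = 58 mb.
V ≈ 5.7 × 58^0.64 = 5.7 × 13.45 ≈ 77 kt.
77 kt falls in the Category 1 band.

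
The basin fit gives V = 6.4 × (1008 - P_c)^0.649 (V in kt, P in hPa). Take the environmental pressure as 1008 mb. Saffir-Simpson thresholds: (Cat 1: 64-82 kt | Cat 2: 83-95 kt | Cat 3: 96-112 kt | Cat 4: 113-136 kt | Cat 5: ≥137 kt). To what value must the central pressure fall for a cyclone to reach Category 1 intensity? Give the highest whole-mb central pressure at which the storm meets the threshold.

Category 1 begins at V = 64 kt.
Required ΔP = (64/6.4)^(1/0.649) = 10.000^1.541 ≈ 34.74 mb.
P_c ≤ 1008 − 34.74 = 973.26, so the highest integer P_c is 973 mb.

973 mb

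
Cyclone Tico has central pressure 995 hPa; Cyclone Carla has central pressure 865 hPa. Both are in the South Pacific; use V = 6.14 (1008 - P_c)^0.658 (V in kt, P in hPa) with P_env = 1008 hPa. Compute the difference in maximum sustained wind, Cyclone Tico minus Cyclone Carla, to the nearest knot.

-128 kt

Cyclone Tico: ΔP = 13; V ≈ 6.14 × 13^0.658 ≈ 33.20 kt.
Cyclone Carla: ΔP = 143; V ≈ 6.14 × 143^0.658 ≈ 160.83 kt.
Difference ≈ 33.20 − 160.83 = -127.63 → -128 kt.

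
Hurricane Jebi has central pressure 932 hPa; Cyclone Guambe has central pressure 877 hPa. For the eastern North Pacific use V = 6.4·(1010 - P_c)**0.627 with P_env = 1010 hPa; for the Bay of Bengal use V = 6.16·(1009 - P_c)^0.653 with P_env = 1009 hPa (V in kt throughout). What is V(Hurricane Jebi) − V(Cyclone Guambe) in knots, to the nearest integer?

Hurricane Jebi: ΔP = 78; V ≈ 6.4 × 78^0.627 ≈ 98.29 kt.
Cyclone Guambe: ΔP = 132; V ≈ 6.16 × 132^0.653 ≈ 149.39 kt.
Difference ≈ 98.29 − 149.39 = -51.10 → -51 kt.

-51 kt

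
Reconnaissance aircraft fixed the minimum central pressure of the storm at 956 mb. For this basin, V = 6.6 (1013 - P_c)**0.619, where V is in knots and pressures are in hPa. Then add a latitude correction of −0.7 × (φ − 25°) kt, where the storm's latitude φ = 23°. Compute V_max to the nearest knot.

ΔP = 1013 − 956 = 57 mb.
57^0.619 ≈ 12.215.
V ≈ 6.6 × 12.215 ≈ 80.6 kt.
Latitude correction: −0.7 × (23 − 25) = 1.4 kt.
Corrected V ≈ 82 kt → 82 kt.

82 kt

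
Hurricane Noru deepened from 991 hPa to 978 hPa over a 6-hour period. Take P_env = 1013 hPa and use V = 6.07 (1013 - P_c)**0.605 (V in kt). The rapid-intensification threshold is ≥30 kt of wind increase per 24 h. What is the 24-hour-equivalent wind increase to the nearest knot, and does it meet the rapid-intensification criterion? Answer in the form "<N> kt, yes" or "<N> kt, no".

51 kt, yes

V₁: ΔP = 22, V ≈ 6.07 × 22^0.605 ≈ 39.39 kt.
V₂: ΔP = 35, V ≈ 6.07 × 35^0.605 ≈ 52.16 kt.
ΔV over 6 h = 12.77 kt → 24 h equivalent = 12.77 × 24/6 ≈ 51.08 kt.
51 kt ≥ 30 kt ⇒ rapid intensification.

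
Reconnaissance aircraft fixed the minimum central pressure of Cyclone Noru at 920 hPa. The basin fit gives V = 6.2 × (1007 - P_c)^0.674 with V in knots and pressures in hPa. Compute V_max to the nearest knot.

ΔP = 1007 − 920 = 87 hPa.
87^0.674 ≈ 20.288.
V ≈ 6.2 × 20.288 ≈ 125.8 kt.

126 kt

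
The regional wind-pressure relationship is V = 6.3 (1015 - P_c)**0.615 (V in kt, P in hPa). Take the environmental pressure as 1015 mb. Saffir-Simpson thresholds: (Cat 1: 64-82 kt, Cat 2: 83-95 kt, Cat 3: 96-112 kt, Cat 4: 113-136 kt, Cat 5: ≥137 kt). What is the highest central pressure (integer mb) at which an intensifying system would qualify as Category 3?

931 mb

Category 3 begins at V = 96 kt.
Required ΔP = (96/6.3)^(1/0.615) = 15.238^1.626 ≈ 83.84 mb.
P_c ≤ 1015 − 83.84 = 931.16, so the highest integer P_c is 931 mb.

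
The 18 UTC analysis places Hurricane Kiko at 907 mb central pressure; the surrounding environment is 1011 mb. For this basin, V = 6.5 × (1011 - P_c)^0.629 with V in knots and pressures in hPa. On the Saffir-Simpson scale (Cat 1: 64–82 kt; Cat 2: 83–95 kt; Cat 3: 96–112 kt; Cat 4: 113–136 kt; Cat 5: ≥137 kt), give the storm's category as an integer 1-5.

4

ΔP = 1011 − 907 = 104 mb.
V ≈ 6.5 × 104^0.629 = 6.5 × 18.57 ≈ 121 kt.
121 kt falls in the Category 4 band.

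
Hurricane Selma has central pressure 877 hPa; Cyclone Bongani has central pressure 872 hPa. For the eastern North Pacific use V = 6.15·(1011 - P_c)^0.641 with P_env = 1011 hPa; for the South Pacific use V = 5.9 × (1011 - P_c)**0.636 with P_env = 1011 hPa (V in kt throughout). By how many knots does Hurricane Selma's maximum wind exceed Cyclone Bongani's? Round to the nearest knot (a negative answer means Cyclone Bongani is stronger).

Hurricane Selma: ΔP = 134; V ≈ 6.15 × 134^0.641 ≈ 142.02 kt.
Cyclone Bongani: ΔP = 139; V ≈ 5.9 × 139^0.636 ≈ 136.08 kt.
Difference ≈ 142.02 − 136.08 = 5.94 → 6 kt.

6 kt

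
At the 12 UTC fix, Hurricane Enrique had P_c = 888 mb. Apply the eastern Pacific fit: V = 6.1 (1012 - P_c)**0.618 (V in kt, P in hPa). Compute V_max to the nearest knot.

120 kt

ΔP = 1012 − 888 = 124 mb.
124^0.618 ≈ 19.667.
V ≈ 6.1 × 19.667 ≈ 120.0 kt.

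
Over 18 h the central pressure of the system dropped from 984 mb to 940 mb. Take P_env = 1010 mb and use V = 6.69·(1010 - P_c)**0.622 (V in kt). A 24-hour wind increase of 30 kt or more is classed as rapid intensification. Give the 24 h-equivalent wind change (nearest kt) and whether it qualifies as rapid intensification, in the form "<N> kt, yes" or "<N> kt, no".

V₁: ΔP = 26, V ≈ 6.69 × 26^0.622 ≈ 50.76 kt.
V₂: ΔP = 70, V ≈ 6.69 × 70^0.622 ≈ 93.99 kt.
ΔV over 18 h = 43.23 kt → 24 h equivalent = 43.23 × 24/18 ≈ 57.64 kt.
58 kt ≥ 30 kt ⇒ rapid intensification.

58 kt, yes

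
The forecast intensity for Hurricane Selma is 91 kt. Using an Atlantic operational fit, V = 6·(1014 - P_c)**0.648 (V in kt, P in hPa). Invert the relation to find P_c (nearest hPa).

948 hPa

ΔP = (V / 6)^(1/0.648) = (91/6)^1.543.
91/6 = 15.167; 15.167^1.543 ≈ 66.43 hPa.
P_c = 1014 − 66.43 = 947.57 ≈ 948 hPa.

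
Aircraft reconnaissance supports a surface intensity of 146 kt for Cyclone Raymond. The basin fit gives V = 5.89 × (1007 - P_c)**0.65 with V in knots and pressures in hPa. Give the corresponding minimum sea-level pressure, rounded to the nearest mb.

867 mb

ΔP = (V / 5.89)^(1/0.65) = (146/5.89)^1.538.
146/5.89 = 24.788; 24.788^1.538 ≈ 139.63 mb.
P_c = 1007 − 139.63 = 867.37 ≈ 867 mb.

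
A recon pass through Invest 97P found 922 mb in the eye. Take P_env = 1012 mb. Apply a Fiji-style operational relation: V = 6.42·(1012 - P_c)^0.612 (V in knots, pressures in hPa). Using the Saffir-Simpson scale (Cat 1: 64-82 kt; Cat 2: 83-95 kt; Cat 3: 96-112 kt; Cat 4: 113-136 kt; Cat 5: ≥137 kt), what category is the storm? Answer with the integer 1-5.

ΔP = 1012 − 922 = 90 mb.
V ≈ 6.42 × 90^0.612 = 6.42 × 15.70 ≈ 101 kt.
101 kt falls in the Category 3 band.

3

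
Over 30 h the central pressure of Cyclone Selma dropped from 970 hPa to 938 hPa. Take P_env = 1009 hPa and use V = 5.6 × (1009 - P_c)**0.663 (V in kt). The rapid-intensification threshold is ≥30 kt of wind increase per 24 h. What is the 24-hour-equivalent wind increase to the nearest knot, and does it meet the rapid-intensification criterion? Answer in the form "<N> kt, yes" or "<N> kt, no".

25 kt, no

V₁: ΔP = 39, V ≈ 5.6 × 39^0.663 ≈ 63.54 kt.
V₂: ΔP = 71, V ≈ 5.6 × 71^0.663 ≈ 94.53 kt.
ΔV over 30 h = 30.99 kt → 24 h equivalent = 30.99 × 24/30 ≈ 24.79 kt.
25 kt < 30 kt ⇒ not rapid intensification.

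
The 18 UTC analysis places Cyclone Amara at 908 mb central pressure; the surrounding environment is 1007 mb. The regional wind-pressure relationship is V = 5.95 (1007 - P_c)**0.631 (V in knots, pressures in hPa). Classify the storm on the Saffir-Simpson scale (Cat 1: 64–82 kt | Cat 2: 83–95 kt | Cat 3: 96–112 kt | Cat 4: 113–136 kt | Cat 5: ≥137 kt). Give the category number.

ΔP = 1007 − 908 = 99 mb.
V ≈ 5.95 × 99^0.631 = 5.95 × 18.17 ≈ 108 kt.
108 kt falls in the Category 3 band.

3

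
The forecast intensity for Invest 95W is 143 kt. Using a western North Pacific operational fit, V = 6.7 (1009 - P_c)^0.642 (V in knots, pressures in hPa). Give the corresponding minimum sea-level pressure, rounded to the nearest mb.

891 mb

ΔP = (V / 6.7)^(1/0.642) = (143/6.7)^1.558.
143/6.7 = 21.343; 21.343^1.558 ≈ 117.63 mb.
P_c = 1009 − 117.63 = 891.37 ≈ 891 mb.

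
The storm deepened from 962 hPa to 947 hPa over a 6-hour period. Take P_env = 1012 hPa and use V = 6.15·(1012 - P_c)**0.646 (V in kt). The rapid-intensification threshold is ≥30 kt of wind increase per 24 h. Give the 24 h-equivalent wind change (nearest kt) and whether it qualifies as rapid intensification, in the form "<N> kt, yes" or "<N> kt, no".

V₁: ΔP = 50, V ≈ 6.15 × 50^0.646 ≈ 76.99 kt.
V₂: ΔP = 65, V ≈ 6.15 × 65^0.646 ≈ 91.20 kt.
ΔV over 6 h = 14.21 kt → 24 h equivalent = 14.21 × 24/6 ≈ 56.84 kt.
57 kt ≥ 30 kt ⇒ rapid intensification.

57 kt, yes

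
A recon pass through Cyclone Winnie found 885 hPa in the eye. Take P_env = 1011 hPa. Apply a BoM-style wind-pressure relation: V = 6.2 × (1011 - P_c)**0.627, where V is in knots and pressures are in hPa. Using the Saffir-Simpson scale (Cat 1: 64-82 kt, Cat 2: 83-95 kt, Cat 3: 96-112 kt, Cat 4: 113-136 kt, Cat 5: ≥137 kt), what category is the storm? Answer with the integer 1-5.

ΔP = 1011 − 885 = 126 hPa.
V ≈ 6.2 × 126^0.627 = 6.2 × 20.75 ≈ 129 kt.
129 kt falls in the Category 4 band.

4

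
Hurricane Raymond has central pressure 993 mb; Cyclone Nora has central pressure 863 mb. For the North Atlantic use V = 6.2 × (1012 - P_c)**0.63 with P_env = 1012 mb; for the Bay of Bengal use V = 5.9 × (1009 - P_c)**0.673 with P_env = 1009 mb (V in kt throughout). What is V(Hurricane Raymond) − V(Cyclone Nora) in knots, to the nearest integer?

-129 kt

Hurricane Raymond: ΔP = 19; V ≈ 6.2 × 19^0.63 ≈ 39.63 kt.
Cyclone Nora: ΔP = 146; V ≈ 5.9 × 146^0.673 ≈ 168.83 kt.
Difference ≈ 39.63 − 168.83 = -129.20 → -129 kt.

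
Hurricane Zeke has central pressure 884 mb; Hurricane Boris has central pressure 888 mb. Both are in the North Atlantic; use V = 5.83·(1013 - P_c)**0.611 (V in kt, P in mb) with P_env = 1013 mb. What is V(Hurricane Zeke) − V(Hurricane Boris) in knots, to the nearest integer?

Hurricane Zeke: ΔP = 129; V ≈ 5.83 × 129^0.611 ≈ 113.56 kt.
Hurricane Boris: ΔP = 125; V ≈ 5.83 × 125^0.611 ≈ 111.40 kt.
Difference ≈ 113.56 − 111.40 = 2.16 → 2 kt.

2 kt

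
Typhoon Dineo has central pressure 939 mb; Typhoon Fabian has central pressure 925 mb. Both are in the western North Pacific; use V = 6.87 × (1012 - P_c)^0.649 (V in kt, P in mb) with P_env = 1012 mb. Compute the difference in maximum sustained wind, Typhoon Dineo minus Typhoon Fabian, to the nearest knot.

-13 kt

Typhoon Dineo: ΔP = 73; V ≈ 6.87 × 73^0.649 ≈ 111.24 kt.
Typhoon Fabian: ΔP = 87; V ≈ 6.87 × 87^0.649 ≈ 124.65 kt.
Difference ≈ 111.24 − 124.65 = -13.41 → -13 kt.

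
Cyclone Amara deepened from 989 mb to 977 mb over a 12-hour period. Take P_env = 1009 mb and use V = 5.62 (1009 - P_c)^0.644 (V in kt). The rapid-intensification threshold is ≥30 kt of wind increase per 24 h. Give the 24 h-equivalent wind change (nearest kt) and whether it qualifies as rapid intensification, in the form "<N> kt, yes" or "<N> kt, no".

27 kt, no

V₁: ΔP = 20, V ≈ 5.62 × 20^0.644 ≈ 38.69 kt.
V₂: ΔP = 32, V ≈ 5.62 × 32^0.644 ≈ 52.37 kt.
ΔV over 12 h = 13.68 kt → 24 h equivalent = 13.68 × 24/12 ≈ 27.36 kt.
27 kt < 30 kt ⇒ not rapid intensification.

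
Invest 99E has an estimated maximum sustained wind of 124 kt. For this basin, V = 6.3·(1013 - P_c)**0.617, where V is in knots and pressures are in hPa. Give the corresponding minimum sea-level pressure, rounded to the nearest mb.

ΔP = (V / 6.3)^(1/0.617) = (124/6.3)^1.621.
124/6.3 = 19.683; 19.683^1.621 ≈ 125.13 mb.
P_c = 1013 − 125.13 = 887.87 ≈ 888 mb.

888 mb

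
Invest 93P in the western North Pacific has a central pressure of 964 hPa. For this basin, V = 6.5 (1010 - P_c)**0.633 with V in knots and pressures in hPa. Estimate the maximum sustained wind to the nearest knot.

ΔP = 1010 − 964 = 46 hPa.
46^0.633 ≈ 11.286.
V ≈ 6.5 × 11.286 ≈ 73.4 kt.

73 kt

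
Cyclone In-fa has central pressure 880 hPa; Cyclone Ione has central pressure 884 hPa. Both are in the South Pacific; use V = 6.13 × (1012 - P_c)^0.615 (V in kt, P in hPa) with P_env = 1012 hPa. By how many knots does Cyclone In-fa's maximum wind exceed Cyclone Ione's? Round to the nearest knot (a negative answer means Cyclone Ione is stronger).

2 kt

Cyclone In-fa: ΔP = 132; V ≈ 6.13 × 132^0.615 ≈ 123.48 kt.
Cyclone Ione: ΔP = 128; V ≈ 6.13 × 128^0.615 ≈ 121.17 kt.
Difference ≈ 123.48 − 121.17 = 2.31 → 2 kt.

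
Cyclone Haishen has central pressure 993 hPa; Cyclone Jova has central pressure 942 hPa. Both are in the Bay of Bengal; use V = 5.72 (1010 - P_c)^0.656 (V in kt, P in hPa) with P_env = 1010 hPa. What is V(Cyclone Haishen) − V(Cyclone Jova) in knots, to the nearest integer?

-54 kt

Cyclone Haishen: ΔP = 17; V ≈ 5.72 × 17^0.656 ≈ 36.69 kt.
Cyclone Jova: ΔP = 68; V ≈ 5.72 × 68^0.656 ≈ 91.10 kt.
Difference ≈ 36.69 − 91.10 = -54.41 → -54 kt.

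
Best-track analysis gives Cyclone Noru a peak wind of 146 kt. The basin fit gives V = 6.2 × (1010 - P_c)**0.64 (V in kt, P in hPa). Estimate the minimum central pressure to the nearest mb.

871 mb

ΔP = (V / 6.2)^(1/0.64) = (146/6.2)^1.562.
146/6.2 = 23.548; 23.548^1.562 ≈ 139.22 mb.
P_c = 1010 − 139.22 = 870.78 ≈ 871 mb.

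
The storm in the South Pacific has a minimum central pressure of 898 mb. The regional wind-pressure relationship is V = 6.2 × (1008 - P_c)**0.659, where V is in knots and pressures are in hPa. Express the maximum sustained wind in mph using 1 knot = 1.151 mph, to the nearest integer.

158 mph

ΔP = 1008 − 898 = 110 mb.
V ≈ 6.2 × 110^0.659 = 6.2 × 22.145 ≈ 137.300 kt.
137.300 × 1.151 ≈ 158.03 mph → 158 mph.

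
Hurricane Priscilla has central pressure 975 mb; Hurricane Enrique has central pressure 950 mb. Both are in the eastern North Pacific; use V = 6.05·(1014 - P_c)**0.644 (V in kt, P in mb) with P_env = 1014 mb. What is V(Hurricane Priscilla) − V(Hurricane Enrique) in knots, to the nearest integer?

-24 kt

Hurricane Priscilla: ΔP = 39; V ≈ 6.05 × 39^0.644 ≈ 64.03 kt.
Hurricane Enrique: ΔP = 64; V ≈ 6.05 × 64^0.644 ≈ 88.09 kt.
Difference ≈ 64.03 − 88.09 = -24.06 → -24 kt.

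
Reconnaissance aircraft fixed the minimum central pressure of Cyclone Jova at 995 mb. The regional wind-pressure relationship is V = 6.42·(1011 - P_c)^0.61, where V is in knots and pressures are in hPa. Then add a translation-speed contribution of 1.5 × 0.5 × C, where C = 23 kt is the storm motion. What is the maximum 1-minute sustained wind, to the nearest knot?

52 kt

ΔP = 1011 − 995 = 16 mb.
16^0.61 ≈ 5.426.
V ≈ 6.42 × 5.426 ≈ 34.8 kt.
Translation term: 1.5 × 0.5 × 23 = 17.25 kt.
Corrected V ≈ 52.05 kt → 52 kt.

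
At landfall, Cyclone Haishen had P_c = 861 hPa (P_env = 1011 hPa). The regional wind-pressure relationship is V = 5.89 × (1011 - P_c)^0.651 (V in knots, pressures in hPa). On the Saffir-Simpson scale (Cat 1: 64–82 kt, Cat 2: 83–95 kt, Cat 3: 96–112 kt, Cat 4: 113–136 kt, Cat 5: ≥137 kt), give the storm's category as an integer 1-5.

5

ΔP = 1011 − 861 = 150 hPa.
V ≈ 5.89 × 150^0.651 = 5.89 × 26.10 ≈ 154 kt.
154 kt falls in the Category 5 band.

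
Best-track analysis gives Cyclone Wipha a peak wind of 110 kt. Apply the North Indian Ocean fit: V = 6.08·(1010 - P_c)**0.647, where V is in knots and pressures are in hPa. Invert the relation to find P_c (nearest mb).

ΔP = (V / 6.08)^(1/0.647) = (110/6.08)^1.546.
110/6.08 = 18.092; 18.092^1.546 ≈ 87.82 mb.
P_c = 1010 − 87.82 = 922.18 ≈ 922 mb.

922 mb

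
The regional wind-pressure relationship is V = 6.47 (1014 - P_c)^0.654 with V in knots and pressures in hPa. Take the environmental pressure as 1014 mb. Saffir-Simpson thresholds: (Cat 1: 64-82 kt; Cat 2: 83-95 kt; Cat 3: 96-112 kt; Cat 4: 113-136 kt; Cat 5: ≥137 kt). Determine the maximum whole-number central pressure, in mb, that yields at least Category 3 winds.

952 mb

Category 3 begins at V = 96 kt.
Required ΔP = (96/6.47)^(1/0.654) = 14.838^1.529 ≈ 61.81 mb.
P_c ≤ 1014 − 61.81 = 952.19, so the highest integer P_c is 952 mb.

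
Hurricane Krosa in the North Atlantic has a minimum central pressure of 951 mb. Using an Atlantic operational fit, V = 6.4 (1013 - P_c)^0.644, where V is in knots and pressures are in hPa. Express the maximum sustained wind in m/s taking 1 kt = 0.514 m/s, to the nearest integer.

47 m/s

ΔP = 1013 − 951 = 62 mb.
V ≈ 6.4 × 62^0.644 = 6.4 × 14.266 ≈ 91.302 kt.
91.302 × 0.514 ≈ 46.93 m/s → 47 m/s.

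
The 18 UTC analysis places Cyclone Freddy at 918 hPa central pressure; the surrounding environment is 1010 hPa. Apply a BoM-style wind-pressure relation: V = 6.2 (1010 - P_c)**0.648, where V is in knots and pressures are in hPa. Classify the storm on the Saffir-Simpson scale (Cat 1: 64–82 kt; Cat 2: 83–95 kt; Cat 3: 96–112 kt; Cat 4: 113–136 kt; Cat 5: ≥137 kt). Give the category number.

ΔP = 1010 − 918 = 92 hPa.
V ≈ 6.2 × 92^0.648 = 6.2 × 18.73 ≈ 116 kt.
116 kt falls in the Category 4 band.

4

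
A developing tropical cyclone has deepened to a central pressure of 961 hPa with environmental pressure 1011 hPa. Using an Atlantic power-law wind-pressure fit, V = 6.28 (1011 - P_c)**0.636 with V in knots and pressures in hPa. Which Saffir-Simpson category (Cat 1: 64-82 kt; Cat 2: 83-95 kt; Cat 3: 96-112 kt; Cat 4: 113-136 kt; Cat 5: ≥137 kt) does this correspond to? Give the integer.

1

ΔP = 1011 − 961 = 50 hPa.
V ≈ 6.28 × 50^0.636 = 6.28 × 12.04 ≈ 76 kt.
76 kt falls in the Category 1 band.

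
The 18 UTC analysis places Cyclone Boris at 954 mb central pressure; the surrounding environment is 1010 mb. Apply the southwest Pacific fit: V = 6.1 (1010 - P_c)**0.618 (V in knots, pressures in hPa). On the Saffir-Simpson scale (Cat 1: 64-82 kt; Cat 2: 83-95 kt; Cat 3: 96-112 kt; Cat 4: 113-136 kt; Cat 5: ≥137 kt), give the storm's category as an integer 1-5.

1

ΔP = 1010 − 954 = 56 mb.
V ≈ 6.1 × 56^0.618 = 6.1 × 12.03 ≈ 73 kt.
73 kt falls in the Category 1 band.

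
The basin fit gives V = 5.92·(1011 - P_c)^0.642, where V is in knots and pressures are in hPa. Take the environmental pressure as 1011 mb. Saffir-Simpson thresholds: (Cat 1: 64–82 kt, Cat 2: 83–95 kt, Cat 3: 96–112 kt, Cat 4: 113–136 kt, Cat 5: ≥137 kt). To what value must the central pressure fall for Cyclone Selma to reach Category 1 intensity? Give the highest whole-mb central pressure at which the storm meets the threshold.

Category 1 begins at V = 64 kt.
Required ΔP = (64/5.92)^(1/0.642) = 10.811^1.558 ≈ 40.77 mb.
P_c ≤ 1011 − 40.77 = 970.23, so the highest integer P_c is 970 mb.

970 mb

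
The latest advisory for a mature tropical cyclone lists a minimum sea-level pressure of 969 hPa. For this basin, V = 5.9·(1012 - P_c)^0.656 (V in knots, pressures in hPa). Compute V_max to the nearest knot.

70 kt

ΔP = 1012 − 969 = 43 hPa.
43^0.656 ≈ 11.791.
V ≈ 5.9 × 11.791 ≈ 69.6 kt.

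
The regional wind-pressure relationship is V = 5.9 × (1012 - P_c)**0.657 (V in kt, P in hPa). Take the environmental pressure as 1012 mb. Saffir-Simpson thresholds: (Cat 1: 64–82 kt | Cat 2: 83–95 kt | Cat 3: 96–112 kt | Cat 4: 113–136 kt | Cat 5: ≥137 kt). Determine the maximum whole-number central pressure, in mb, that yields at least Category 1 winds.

Category 1 begins at V = 64 kt.
Required ΔP = (64/5.9)^(1/0.657) = 10.847^1.522 ≈ 37.66 mb.
P_c ≤ 1012 − 37.66 = 974.34, so the highest integer P_c is 974 mb.

974 mb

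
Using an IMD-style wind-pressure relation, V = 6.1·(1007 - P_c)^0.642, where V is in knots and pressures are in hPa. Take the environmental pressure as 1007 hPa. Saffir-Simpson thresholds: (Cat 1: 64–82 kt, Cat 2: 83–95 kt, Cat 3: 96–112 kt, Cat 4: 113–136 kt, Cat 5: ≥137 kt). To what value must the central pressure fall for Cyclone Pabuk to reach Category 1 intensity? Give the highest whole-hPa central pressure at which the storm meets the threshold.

968 hPa

Category 1 begins at V = 64 kt.
Required ΔP = (64/6.1)^(1/0.642) = 10.492^1.558 ≈ 38.91 hPa.
P_c ≤ 1007 − 38.91 = 968.09, so the highest integer P_c is 968 hPa.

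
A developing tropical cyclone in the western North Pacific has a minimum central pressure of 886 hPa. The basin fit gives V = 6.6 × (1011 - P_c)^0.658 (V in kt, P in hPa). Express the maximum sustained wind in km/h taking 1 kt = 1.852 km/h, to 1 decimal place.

293.1 km/h

ΔP = 1011 − 886 = 125 hPa.
V ≈ 6.6 × 125^0.658 = 6.6 × 23.975 ≈ 158.238 kt.
158.238 × 1.852 ≈ 293.06 km/h → 293.1 km/h.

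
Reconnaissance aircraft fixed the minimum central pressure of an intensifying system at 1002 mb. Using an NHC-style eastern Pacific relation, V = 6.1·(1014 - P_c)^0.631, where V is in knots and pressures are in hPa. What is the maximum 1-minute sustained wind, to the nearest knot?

29 kt

ΔP = 1014 − 1002 = 12 mb.
12^0.631 ≈ 4.797.
V ≈ 6.1 × 4.797 ≈ 29.3 kt.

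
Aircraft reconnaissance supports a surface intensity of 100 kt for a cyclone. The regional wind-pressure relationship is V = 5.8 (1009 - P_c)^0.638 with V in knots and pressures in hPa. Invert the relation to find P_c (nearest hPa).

922 hPa

ΔP = (V / 5.8)^(1/0.638) = (100/5.8)^1.567.
100/5.8 = 17.241; 17.241^1.567 ≈ 86.74 hPa.
P_c = 1009 − 86.74 = 922.26 ≈ 922 hPa.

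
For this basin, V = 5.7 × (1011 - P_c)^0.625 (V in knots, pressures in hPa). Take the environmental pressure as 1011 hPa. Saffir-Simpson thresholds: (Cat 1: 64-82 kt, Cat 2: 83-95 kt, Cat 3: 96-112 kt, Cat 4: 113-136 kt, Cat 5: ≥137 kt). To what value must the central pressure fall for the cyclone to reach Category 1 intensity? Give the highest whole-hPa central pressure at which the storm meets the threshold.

963 hPa

Category 1 begins at V = 64 kt.
Required ΔP = (64/5.7)^(1/0.625) = 11.228^1.600 ≈ 47.92 hPa.
P_c ≤ 1011 − 47.92 = 963.08, so the highest integer P_c is 963 hPa.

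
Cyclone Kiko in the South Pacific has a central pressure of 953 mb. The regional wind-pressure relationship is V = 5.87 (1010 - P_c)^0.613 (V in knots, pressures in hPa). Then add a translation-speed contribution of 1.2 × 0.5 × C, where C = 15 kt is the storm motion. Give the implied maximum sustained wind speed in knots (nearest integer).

ΔP = 1010 − 953 = 57 mb.
57^0.613 ≈ 11.922.
V ≈ 5.87 × 11.922 ≈ 70.0 kt.
Translation term: 1.2 × 0.5 × 15 = 9 kt.
Corrected V ≈ 79 kt → 79 kt.

79 kt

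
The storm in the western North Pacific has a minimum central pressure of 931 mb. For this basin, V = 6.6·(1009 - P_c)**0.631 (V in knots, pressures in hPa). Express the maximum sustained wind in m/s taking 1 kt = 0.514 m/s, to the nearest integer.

ΔP = 1009 − 931 = 78 mb.
V ≈ 6.6 × 78^0.631 = 6.6 × 15.628 ≈ 103.147 kt.
103.147 × 0.514 ≈ 53.02 m/s → 53 m/s.

53 m/s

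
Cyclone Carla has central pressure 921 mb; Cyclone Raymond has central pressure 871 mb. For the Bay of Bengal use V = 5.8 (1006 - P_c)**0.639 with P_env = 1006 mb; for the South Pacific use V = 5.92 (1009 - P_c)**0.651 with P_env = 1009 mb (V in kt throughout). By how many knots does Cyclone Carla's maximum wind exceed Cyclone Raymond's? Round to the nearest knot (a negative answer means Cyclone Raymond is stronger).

-47 kt

Cyclone Carla: ΔP = 85; V ≈ 5.8 × 85^0.639 ≈ 99.16 kt.
Cyclone Raymond: ΔP = 138; V ≈ 5.92 × 138^0.651 ≈ 146.35 kt.
Difference ≈ 99.16 − 146.35 = -47.19 → -47 kt.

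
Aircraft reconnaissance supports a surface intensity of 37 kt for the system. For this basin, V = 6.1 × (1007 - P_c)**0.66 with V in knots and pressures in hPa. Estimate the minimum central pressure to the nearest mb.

ΔP = (V / 6.1)^(1/0.66) = (37/6.1)^1.515.
37/6.1 = 6.066; 6.066^1.515 ≈ 15.35 mb.
P_c = 1007 − 15.35 = 991.65 ≈ 992 mb.

992 mb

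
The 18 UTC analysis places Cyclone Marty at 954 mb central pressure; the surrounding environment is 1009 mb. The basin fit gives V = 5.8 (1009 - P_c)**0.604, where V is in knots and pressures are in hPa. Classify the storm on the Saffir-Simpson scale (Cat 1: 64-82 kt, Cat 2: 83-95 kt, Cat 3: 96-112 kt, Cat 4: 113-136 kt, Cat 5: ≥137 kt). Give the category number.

1

ΔP = 1009 − 954 = 55 mb.
V ≈ 5.8 × 55^0.604 = 5.8 × 11.25 ≈ 65 kt.
65 kt falls in the Category 1 band.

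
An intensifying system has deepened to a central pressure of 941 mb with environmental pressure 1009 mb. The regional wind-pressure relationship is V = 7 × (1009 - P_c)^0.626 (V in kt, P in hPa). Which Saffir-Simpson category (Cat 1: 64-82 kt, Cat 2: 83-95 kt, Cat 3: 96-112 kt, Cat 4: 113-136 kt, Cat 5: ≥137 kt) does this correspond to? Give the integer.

ΔP = 1009 − 941 = 68 mb.
V ≈ 7 × 68^0.626 = 7 × 14.03 ≈ 98 kt.
98 kt falls in the Category 3 band.

3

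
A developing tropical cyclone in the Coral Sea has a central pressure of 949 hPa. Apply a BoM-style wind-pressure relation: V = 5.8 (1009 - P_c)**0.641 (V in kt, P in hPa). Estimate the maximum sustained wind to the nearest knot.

ΔP = 1009 − 949 = 60 hPa.
60^0.641 ≈ 13.797.
V ≈ 5.8 × 13.797 ≈ 80.0 kt.

80 kt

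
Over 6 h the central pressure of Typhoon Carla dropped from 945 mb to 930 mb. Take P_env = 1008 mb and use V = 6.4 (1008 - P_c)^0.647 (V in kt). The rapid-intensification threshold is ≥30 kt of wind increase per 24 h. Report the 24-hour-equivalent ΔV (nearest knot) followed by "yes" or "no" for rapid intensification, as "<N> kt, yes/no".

V₁: ΔP = 63, V ≈ 6.4 × 63^0.647 ≈ 93.40 kt.
V₂: ΔP = 78, V ≈ 6.4 × 78^0.647 ≈ 107.24 kt.
ΔV over 6 h = 13.84 kt → 24 h equivalent = 13.84 × 24/6 ≈ 55.36 kt.
55 kt ≥ 30 kt ⇒ rapid intensification.

55 kt, yes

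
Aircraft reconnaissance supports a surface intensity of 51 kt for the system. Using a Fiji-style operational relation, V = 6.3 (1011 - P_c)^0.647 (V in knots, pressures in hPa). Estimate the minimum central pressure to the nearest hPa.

ΔP = (V / 6.3)^(1/0.647) = (51/6.3)^1.546.
51/6.3 = 8.095; 8.095^1.546 ≈ 25.34 hPa.
P_c = 1011 − 25.34 = 985.66 ≈ 986 hPa.

986 hPa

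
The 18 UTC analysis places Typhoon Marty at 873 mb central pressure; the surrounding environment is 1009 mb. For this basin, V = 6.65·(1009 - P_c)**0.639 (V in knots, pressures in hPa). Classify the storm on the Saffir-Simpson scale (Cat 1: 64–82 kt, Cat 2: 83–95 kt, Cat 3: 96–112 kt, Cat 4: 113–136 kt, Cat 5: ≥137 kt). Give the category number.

5

ΔP = 1009 − 873 = 136 mb.
V ≈ 6.65 × 136^0.639 = 6.65 × 23.09 ≈ 154 kt.
154 kt falls in the Category 5 band.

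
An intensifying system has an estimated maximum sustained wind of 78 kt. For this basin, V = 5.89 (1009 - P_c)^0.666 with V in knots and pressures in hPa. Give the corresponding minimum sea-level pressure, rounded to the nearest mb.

961 mb

ΔP = (V / 5.89)^(1/0.666) = (78/5.89)^1.502.
78/5.89 = 13.243; 13.243^1.502 ≈ 48.38 mb.
P_c = 1009 − 48.38 = 960.62 ≈ 961 mb.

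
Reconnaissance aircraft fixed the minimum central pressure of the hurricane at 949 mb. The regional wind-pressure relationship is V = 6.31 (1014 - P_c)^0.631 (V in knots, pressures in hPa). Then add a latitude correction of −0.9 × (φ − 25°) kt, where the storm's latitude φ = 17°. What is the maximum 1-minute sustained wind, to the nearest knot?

95 kt

ΔP = 1014 − 949 = 65 mb.
65^0.631 ≈ 13.930.
V ≈ 6.31 × 13.930 ≈ 87.9 kt.
Latitude correction: −0.9 × (17 − 25) = 7.2 kt.
Corrected V ≈ 95.1 kt → 95 kt.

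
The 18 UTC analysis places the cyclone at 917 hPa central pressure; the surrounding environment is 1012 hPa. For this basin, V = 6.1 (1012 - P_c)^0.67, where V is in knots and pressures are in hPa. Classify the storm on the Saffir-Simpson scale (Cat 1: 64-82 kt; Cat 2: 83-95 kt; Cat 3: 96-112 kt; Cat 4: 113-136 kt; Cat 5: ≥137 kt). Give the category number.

4

ΔP = 1012 − 917 = 95 hPa.
V ≈ 6.1 × 95^0.67 = 6.1 × 21.14 ≈ 129 kt.
129 kt falls in the Category 4 band.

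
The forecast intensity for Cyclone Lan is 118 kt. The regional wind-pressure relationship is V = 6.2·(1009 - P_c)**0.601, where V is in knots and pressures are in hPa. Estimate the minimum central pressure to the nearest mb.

ΔP = (V / 6.2)^(1/0.601) = (118/6.2)^1.664.
118/6.2 = 19.032; 19.032^1.664 ≈ 134.57 mb.
P_c = 1009 − 134.57 = 874.43 ≈ 874 mb.

874 mb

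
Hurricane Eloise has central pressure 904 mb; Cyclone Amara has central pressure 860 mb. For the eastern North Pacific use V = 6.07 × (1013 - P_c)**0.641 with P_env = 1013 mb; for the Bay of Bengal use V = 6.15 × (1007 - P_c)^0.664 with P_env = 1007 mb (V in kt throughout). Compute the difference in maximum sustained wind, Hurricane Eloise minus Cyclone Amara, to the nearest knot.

-46 kt

Hurricane Eloise: ΔP = 109; V ≈ 6.07 × 109^0.641 ≈ 122.79 kt.
Cyclone Amara: ΔP = 147; V ≈ 6.15 × 147^0.664 ≈ 169.03 kt.
Difference ≈ 122.79 − 169.03 = -46.24 → -46 kt.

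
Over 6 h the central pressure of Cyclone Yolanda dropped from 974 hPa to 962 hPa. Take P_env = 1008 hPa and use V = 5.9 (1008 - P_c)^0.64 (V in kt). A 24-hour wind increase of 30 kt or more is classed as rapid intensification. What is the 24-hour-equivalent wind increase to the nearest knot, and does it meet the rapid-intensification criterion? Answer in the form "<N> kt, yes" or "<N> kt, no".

V₁: ΔP = 34, V ≈ 5.9 × 34^0.64 ≈ 56.36 kt.
V₂: ΔP = 46, V ≈ 5.9 × 46^0.64 ≈ 68.39 kt.
ΔV over 6 h = 12.03 kt → 24 h equivalent = 12.03 × 24/6 ≈ 48.12 kt.
48 kt ≥ 30 kt ⇒ rapid intensification.

48 kt, yes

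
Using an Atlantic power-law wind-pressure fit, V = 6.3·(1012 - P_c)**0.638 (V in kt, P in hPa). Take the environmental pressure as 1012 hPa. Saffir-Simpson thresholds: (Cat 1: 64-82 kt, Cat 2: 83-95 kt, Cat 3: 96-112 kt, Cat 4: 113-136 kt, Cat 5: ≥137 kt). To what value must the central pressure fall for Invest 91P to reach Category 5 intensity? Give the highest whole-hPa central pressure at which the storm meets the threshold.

887 hPa

Category 5 begins at V = 137 kt.
Required ΔP = (137/6.3)^(1/0.638) = 21.746^1.567 ≈ 124.80 hPa.
P_c ≤ 1012 − 124.80 = 887.20, so the highest integer P_c is 887 hPa.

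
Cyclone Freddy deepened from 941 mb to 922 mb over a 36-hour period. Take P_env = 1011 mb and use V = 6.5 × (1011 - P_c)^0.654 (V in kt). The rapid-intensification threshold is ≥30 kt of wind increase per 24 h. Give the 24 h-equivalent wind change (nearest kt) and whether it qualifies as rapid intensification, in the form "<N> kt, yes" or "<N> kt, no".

12 kt, no

V₁: ΔP = 70, V ≈ 6.5 × 70^0.654 ≈ 104.62 kt.
V₂: ΔP = 89, V ≈ 6.5 × 89^0.654 ≈ 122.41 kt.
ΔV over 36 h = 17.79 kt → 24 h equivalent = 17.79 × 24/36 ≈ 11.86 kt.
12 kt < 30 kt ⇒ not rapid intensification.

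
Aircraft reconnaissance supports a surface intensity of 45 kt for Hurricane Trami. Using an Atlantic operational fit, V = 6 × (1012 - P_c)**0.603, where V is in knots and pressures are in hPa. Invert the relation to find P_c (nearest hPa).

984 hPa

ΔP = (V / 6)^(1/0.603) = (45/6)^1.658.
45/6 = 7.500; 7.500^1.658 ≈ 28.26 hPa.
P_c = 1012 − 28.26 = 983.74 ≈ 984 hPa.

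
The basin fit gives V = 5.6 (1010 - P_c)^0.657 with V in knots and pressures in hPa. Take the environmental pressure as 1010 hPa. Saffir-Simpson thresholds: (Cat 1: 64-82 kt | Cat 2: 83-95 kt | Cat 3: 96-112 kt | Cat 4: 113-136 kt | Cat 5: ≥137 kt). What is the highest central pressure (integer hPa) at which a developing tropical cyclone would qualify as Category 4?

Category 4 begins at V = 113 kt.
Required ΔP = (113/5.6)^(1/0.657) = 20.179^1.522 ≈ 96.86 hPa.
P_c ≤ 1010 − 96.86 = 913.14, so the highest integer P_c is 913 hPa.

913 hPa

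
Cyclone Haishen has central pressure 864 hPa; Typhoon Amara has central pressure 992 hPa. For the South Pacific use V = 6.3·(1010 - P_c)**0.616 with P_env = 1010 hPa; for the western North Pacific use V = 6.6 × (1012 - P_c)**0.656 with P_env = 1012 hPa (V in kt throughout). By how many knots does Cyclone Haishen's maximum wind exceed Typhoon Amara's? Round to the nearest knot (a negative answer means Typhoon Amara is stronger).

Cyclone Haishen: ΔP = 146; V ≈ 6.3 × 146^0.616 ≈ 135.70 kt.
Typhoon Amara: ΔP = 20; V ≈ 6.6 × 20^0.656 ≈ 47.10 kt.
Difference ≈ 135.70 − 47.10 = 88.60 → 89 kt.

89 kt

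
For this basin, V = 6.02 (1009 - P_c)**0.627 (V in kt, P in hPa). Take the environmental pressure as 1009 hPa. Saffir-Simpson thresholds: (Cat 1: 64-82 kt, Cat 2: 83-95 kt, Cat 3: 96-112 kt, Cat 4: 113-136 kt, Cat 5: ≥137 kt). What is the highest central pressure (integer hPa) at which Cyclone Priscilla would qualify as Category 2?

Category 2 begins at V = 83 kt.
Required ΔP = (83/6.02)^(1/0.627) = 13.787^1.595 ≈ 65.67 hPa.
P_c ≤ 1009 − 65.67 = 943.33, so the highest integer P_c is 943 hPa.

943 hPa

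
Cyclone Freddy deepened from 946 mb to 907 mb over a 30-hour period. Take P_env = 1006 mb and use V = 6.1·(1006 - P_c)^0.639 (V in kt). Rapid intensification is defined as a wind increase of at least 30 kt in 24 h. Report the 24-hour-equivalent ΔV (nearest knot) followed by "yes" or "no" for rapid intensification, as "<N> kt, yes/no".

25 kt, no

V₁: ΔP = 60, V ≈ 6.1 × 60^0.639 ≈ 83.48 kt.
V₂: ΔP = 99, V ≈ 6.1 × 99^0.639 ≈ 114.96 kt.
ΔV over 30 h = 31.48 kt → 24 h equivalent = 31.48 × 24/30 ≈ 25.18 kt.
25 kt < 30 kt ⇒ not rapid intensification.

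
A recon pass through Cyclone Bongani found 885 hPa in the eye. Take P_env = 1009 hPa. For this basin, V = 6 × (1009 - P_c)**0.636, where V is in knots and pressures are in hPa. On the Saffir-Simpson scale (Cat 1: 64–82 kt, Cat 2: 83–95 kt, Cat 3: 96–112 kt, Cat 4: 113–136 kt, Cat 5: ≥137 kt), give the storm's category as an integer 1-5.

4

ΔP = 1009 − 885 = 124 hPa.
V ≈ 6 × 124^0.636 = 6 × 21.45 ≈ 129 kt.
129 kt falls in the Category 4 band.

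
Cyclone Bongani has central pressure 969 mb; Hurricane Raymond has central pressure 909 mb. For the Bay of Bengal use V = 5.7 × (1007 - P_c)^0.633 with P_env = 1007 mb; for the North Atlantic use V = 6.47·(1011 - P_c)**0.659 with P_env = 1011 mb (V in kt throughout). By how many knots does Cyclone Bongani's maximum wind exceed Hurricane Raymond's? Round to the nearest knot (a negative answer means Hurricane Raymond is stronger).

Cyclone Bongani: ΔP = 38; V ≈ 5.7 × 38^0.633 ≈ 57.00 kt.
Hurricane Raymond: ΔP = 102; V ≈ 6.47 × 102^0.659 ≈ 136.32 kt.
Difference ≈ 57.00 − 136.32 = -79.32 → -79 kt.

-79 kt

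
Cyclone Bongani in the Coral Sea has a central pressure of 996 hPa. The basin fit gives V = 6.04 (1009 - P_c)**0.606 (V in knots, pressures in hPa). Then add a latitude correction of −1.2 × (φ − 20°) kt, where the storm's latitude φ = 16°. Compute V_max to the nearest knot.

33 kt

ΔP = 1009 − 996 = 13 hPa.
13^0.606 ≈ 4.732.
V ≈ 6.04 × 4.732 ≈ 28.6 kt.
Latitude correction: −1.2 × (16 − 20) = 4.8 kt.
Corrected V ≈ 33.4 kt → 33 kt.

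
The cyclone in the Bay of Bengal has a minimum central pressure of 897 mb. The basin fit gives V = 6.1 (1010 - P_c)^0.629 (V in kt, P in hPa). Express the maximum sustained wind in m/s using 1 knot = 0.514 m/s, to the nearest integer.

ΔP = 1010 − 897 = 113 mb.
V ≈ 6.1 × 113^0.629 = 6.1 × 19.561 ≈ 119.321 kt.
119.321 × 0.514 ≈ 61.33 m/s → 61 m/s.

61 m/s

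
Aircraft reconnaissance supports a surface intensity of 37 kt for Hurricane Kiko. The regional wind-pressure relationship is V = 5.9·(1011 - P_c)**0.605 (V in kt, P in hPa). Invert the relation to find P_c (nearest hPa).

ΔP = (V / 5.9)^(1/0.605) = (37/5.9)^1.653.
37/5.9 = 6.271; 6.271^1.653 ≈ 20.79 hPa.
P_c = 1011 − 20.79 = 990.21 ≈ 990 hPa.

990 hPa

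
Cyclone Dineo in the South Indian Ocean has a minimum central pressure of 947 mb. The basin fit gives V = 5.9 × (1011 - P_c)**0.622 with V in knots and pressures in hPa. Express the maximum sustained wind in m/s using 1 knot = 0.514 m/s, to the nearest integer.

40 m/s

ΔP = 1011 − 947 = 64 mb.
V ≈ 5.9 × 64^0.622 = 5.9 × 13.288 ≈ 78.396 kt.
78.396 × 0.514 ≈ 40.30 m/s → 40 m/s.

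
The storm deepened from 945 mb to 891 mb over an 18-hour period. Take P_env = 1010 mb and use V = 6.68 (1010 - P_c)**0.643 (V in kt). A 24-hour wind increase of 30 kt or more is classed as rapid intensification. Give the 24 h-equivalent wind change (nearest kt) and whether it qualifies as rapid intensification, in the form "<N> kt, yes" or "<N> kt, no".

V₁: ΔP = 65, V ≈ 6.68 × 65^0.643 ≈ 97.83 kt.
V₂: ΔP = 119, V ≈ 6.68 × 119^0.643 ≈ 144.33 kt.
ΔV over 18 h = 46.50 kt → 24 h equivalent = 46.50 × 24/18 ≈ 62.00 kt.
62 kt ≥ 30 kt ⇒ rapid intensification.

62 kt, yes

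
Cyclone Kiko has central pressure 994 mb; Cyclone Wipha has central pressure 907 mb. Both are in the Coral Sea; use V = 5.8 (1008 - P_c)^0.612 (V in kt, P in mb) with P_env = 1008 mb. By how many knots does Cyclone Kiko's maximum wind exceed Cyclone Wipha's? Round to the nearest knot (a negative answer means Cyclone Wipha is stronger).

-69 kt

Cyclone Kiko: ΔP = 14; V ≈ 5.8 × 14^0.612 ≈ 29.16 kt.
Cyclone Wipha: ΔP = 101; V ≈ 5.8 × 101^0.612 ≈ 97.74 kt.
Difference ≈ 29.16 − 97.74 = -68.58 → -69 kt.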